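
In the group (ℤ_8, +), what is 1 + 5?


Operation: addition mod 8
1 + 5 = (a + b) mod 8 with a = 1, b = 5

1 + 5 = 6


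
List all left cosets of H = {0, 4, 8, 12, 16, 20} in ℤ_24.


H = {0, 4, 8, 12, 16, 20}, |H| = 6
Number of cosets = |G|/|H| = 24/6 = 4
0 + H = {0, 4, 8, 12, 16, 20}
1 + H = {1, 5, 9, 13, 17, 21}
2 + H = {2, 6, 10, 14, 18, 22}
3 + H = {3, 7, 11, 15, 19, 23}

Cosets: 0+H={0,4,8,12,16,20}; 1+H={1,5,9,13,17,21}; 2+H={2,6,10,14,18,22}; 3+H={3,7,11,15,19,23}


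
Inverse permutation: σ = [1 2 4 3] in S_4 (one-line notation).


To find σ⁻¹, swap domain and range:
σ(1) = 1 → σ⁻¹(1) = 1
σ(2) = 2 → σ⁻¹(2) = 2
σ(3) = 4 → σ⁻¹(4) = 3
σ(4) = 3 → σ⁻¹(3) = 4

σ⁻¹ = [1 2 4 3]


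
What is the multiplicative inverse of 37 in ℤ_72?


Use the extended Euclidean algorithm to write 1 = 37·s + 72·t; then s mod 72 is the inverse.
Euclidean algorithm:
  37 = 0·72 + 37
  72 = 1·37 + 35
  37 = 1·35 + 2
  35 = 17·2 + 1
  2 = 2·1 + 0
gcd(37,72) = 1
Back-substitution gives: 37·(-35) + 72·(18) = 1
So 37⁻¹ ≡ -35 ≡ 37 (mod 72)
Check: 37 × 37 = 1369 ≡ 1 (mod 72) ✓

37⁻¹ ≡ 37 (mod 72)


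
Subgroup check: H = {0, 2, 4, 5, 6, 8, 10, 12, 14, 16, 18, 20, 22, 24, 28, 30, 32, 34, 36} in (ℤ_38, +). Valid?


Subgroup test for H = {0, 2, 4, 5, 6, 8, 10, 12, 14, 16, 18, 20, 22, 24, 28, 30, 32, 34, 36} in (ℤ_38, +):
(1) 0 ∈ H? Yes
(2) Closure: for all a,b ∈ H, (a+b) mod 38 ∈ H? No  [counterexample: 2 + 5 = 7 ∉ H]
(3) Inverses: for all a ∈ H, -a mod 38 ∈ H? No

No, H is not a subgroup of ℤ_38


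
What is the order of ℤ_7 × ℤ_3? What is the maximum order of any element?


|ℤ_7 × ℤ_3| = 7 × 3 = 21
Max element order = lcm(7,3) = 21
Cyclic? Yes (gcd=1)

|ℤ_7×ℤ_3| = 21, max element order = 21


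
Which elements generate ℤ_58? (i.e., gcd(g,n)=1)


g generates ℤ_n iff gcd(g,n) = 1
Prime factors of 58: 2, 29
Generators are g ∈ {1,...,57} not divisible by any of these primes.
Generators: {1, 3, 5, 7, 9, 11, 13, 15, 17, 19, 21, 23, 25, 27, 31, 33, 35, 37, 39, 41, 43, 45, 47, 49, 51, 53, 55, 57}
Number of generators = φ(58) = 28

Generators of ℤ_58 = {1, 3, 5, 7, 9, 11, 13, 15, 17, 19, 21, 23, 25, 27, 31, 33, 35, 37, 39, 41, 43, 45, 47, 49, 51, 53, 55, 57}


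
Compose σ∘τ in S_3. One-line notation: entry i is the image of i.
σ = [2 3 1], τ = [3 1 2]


σ∘τ: apply τ first, then σ
1 →τ 3 →σ 1
2 →τ 1 →σ 2
3 →τ 2 →σ 3

σ∘τ = [1 2 3]


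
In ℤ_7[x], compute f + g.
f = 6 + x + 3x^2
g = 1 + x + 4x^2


Add coefficients mod 7:
x^0: 6 + 1 = 0 (mod 7)
x^1: 1 + 1 = 2 (mod 7)
x^2: 3 + 4 = 0 (mod 7)
Result: 2x

f + g = 2x


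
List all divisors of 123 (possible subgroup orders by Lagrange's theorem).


Lagrange's theorem: |H| divides |G|
|G| = 123
Divisors of 123: 1, 3, 41, 123

Possible subgroup orders: {1, 3, 41, 123}


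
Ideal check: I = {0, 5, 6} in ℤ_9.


Check ideal conditions for I = {0, 5, 6} in ℤ_9:
(1) I is an additive subgroup? No
(2) For r ∈ ℤ_9 and a ∈ I: r·a ∈ I? No  [counterexample: r=2, a=5, r·a mod 9 = 1 ∉ I]

No, I is not an ideal of ℤ_9


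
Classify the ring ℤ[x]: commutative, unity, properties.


Polynomial ring over ℤ (an integral domain) is a commutative integral domain with unity 1
Commutative: Yes
Integral domain: Yes
Has unity: Yes

ℤ[x]: Commutative=Yes, Unity=Yes


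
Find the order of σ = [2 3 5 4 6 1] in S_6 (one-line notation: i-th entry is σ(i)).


Cycle decomposition: (1 2 3 5 6)
Cycle lengths: 5
Order = lcm(5) = 5

ord(σ) = 5


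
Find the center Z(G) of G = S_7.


Z(G) = {g ∈ G | gx = xg for all x ∈ G}
S_n is non-abelian for n ≥ 3; Z(S_7) is trivial

Z(S_7) = {e}


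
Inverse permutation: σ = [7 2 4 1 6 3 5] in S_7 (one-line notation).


To find σ⁻¹, swap domain and range:
σ(1) = 7 → σ⁻¹(7) = 1
σ(2) = 2 → σ⁻¹(2) = 2
σ(3) = 4 → σ⁻¹(4) = 3
σ(4) = 1 → σ⁻¹(1) = 4
σ(5) = 6 → σ⁻¹(6) = 5
σ(6) = 3 → σ⁻¹(3) = 6
σ(7) = 5 → σ⁻¹(5) = 7

σ⁻¹ = [4 2 6 3 7 5 1]


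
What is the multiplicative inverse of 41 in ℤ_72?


Use the extended Euclidean algorithm to write 1 = 41·s + 72·t; then s mod 72 is the inverse.
Euclidean algorithm:
  41 = 0·72 + 41
  72 = 1·41 + 31
  41 = 1·31 + 10
  31 = 3·10 + 1
  10 = 10·1 + 0
gcd(41,72) = 1
Back-substitution gives: 41·(-7) + 72·(4) = 1
So 41⁻¹ ≡ -7 ≡ 65 (mod 72)
Check: 41 × 65 = 2665 ≡ 1 (mod 72) ✓

41⁻¹ ≡ 65 (mod 72)


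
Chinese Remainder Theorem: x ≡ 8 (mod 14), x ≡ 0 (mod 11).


m₁ = 14, m₂ = 11, gcd = 1, so CRT applies. M = m₁·m₂ = 154
Let M₁ = M/m₁ = 11, M₂ = M/m₂ = 14
Find y₁ ≡ M₁⁻¹ (mod m₁): 11⁻¹ ≡ 9 (mod 14)
Find y₂ ≡ M₂⁻¹ (mod m₂): 14⁻¹ ≡ 4 (mod 11)
x = a₁·M₁·y₁ + a₂·M₂·y₂ = 8·11·9 + 0·14·4 = 792
Reduce mod 154: x ≡ 22
Check: 22 mod 14 = 8 ✓, 22 mod 11 = 0 ✓

x ≡ 22 (mod 154)


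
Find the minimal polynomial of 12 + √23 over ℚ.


Let α = 12 + √23. Then α - 12 = √23, so (α - 12)² = 23, giving α² - 24α + 121 = 0. Degree 2 and α ∉ ℚ, so this is the minimal polynomial.

Minimal polynomial: x² - 24x + 121


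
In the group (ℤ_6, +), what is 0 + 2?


Operation: addition mod 6
0 + 2 = (a + b) mod 6 with a = 0, b = 2

0 + 2 = 2


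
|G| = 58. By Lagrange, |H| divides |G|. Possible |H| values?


Lagrange's theorem: |H| divides |G|
|G| = 58
Divisors of 58: 1, 2, 29, 58

Possible subgroup orders: {1, 2, 29, 58}


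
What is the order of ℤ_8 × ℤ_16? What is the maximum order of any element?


|ℤ_8 × ℤ_16| = 8 × 16 = 128
Max element order = lcm(8,16) = 16
Cyclic? No (gcd=8)

|ℤ_8×ℤ_16| = 128, max element order = 16


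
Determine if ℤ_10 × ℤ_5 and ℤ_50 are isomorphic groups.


Comparing ℤ_10 × ℤ_5 and ℤ_50:
gcd(10,5) = 5 ≠ 1. Max element order in ℤ_10×ℤ_5 is lcm(10,5) = 10 < 50, so it has no element of order 50

No, ℤ_10 × ℤ_5 ≇ ℤ_50


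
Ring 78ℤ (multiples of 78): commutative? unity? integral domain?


78ℤ is a commutative ring under +,× but has no multiplicative identity (1 ∉ 78ℤ); it has no zero divisors, but without unity it is not an integral domain
Commutative: Yes
Integral domain: No
Has unity: No

78ℤ (multiples of 78): Commutative=Yes, Unity=No


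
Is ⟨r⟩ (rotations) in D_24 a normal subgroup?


H = ⟨r⟩ (rotations) in D_24
The rotation subgroup ⟨r⟩ has index 2 in D_24, so it is normal

Yes, normal subgroup


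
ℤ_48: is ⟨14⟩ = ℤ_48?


g generates ℤ_n iff gcd(g, n) = 1
gcd(14, 48) = 2
Since gcd = 2 ≠ 1, ⟨14⟩ has order 24 < 48, so 14 is not a generator.

No, 14 does not generate ℤ_48


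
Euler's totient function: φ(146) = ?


Factor n: 146 = 2 × 73
φ(n) = n · ∏(1 - 1/p) over distinct primes p | n
φ(146) = 146 · (1 - 1/2) · (1 - 1/73) = 72

φ(146) = 72


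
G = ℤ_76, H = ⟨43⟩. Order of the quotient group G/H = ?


|⟨43⟩| = n / gcd(43, 76) = 76 / 1 = 76
H is normal (ℤ_76 is abelian).
|G/H| = |G| / |H| = 76 / 76 = 1

|G/H| = 1


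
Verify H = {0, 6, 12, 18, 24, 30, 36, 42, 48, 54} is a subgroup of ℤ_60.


Subgroup test for H = {0, 6, 12, 18, 24, 30, 36, 42, 48, 54} in (ℤ_60, +):
(1) 0 ∈ H? Yes
(2) Closure: for all a,b ∈ H, (a+b) mod 60 ∈ H? Yes
(3) Inverses: for all a ∈ H, -a mod 60 ∈ H? Yes

Yes, H is a subgroup of ℤ_60


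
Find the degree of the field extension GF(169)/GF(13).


GF(169) = GF(13^2), so the extension degree is 2

[GF(169)/GF(13)] = 2


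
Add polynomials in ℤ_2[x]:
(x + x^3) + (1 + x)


Add coefficients mod 2:
x^0: 0 + 1 = 1 (mod 2)
x^1: 1 + 1 = 0 (mod 2)
x^2: 0 + 0 = 0 (mod 2)
x^3: 1 + 0 = 1 (mod 2)
Result: 1 + x^3

f + g = 1 + x^3


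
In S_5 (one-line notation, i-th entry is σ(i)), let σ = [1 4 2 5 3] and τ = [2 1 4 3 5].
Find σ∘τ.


σ∘τ: apply τ first, then σ
1 →τ 2 →σ 4
2 →τ 1 →σ 1
3 →τ 4 →σ 5
4 →τ 3 →σ 2
5 →τ 5 →σ 3

σ∘τ = [4 1 5 2 3]


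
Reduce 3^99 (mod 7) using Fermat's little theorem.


Fermat's little theorem: if p is prime and gcd(a,p)=1, then a^(p-1) ≡ 1 (mod p)
p = 7 is prime, gcd(3,7) = 1
Reduce exponent: 99 mod 6 = 3
So 3^99 ≡ 3^3 (mod 7)
3^3 mod 7 = 6

3^99 ≡ 6 (mod 7)


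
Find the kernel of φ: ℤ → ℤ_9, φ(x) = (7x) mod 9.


Kernel = preimage of identity
ker(φ) = {x ∈ ℤ : 7x ≡ 0 (mod 9)}. gcd(7,9) = 1, so 7x ≡ 0 (mod 9) ⟺ x ≡ 0 (mod 9/1 = 9). Hence ker(φ) = 9ℤ

ker(φ) = 9ℤ


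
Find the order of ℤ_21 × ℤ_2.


|A × B| = |A| · |B|
|ℤ_21 × ℤ_2| = 21 × 2 = 42

|ℤ_21 × ℤ_2| = 42


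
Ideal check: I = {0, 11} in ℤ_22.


Check ideal conditions for I = {0, 11} in ℤ_22:
(1) I is an additive subgroup? Yes
(2) For r ∈ ℤ_22 and a ∈ I: r·a ∈ I? Yes

Yes, I is an ideal of ℤ_22


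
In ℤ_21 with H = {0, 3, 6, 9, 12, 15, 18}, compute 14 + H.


14 + H = {14 + h (mod 21) : h ∈ H}
14+0=14, 14+3=17, 14+6=20, 14+9=2, 14+12=5, 14+15=8, 14+18=11
14 + H = {2, 5, 8, 11, 14, 17, 20} = 2 + H

14 + H = {2, 5, 8, 11, 14, 17, 20}


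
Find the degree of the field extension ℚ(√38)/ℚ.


√38 has minimal polynomial x² - 38 (irreducible over ℚ since 38 is squarefree)

[ℚ(√38)/ℚ] = 2


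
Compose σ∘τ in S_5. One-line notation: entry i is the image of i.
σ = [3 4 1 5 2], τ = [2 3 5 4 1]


σ∘τ: apply τ first, then σ
1 →τ 2 →σ 4
2 →τ 3 →σ 1
3 →τ 5 →σ 2
4 →τ 4 →σ 5
5 →τ 1 →σ 3

σ∘τ = [4 1 2 5 3]


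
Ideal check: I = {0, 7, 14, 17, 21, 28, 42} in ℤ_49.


Check ideal conditions for I = {0, 7, 14, 17, 21, 28, 42} in ℤ_49:
(1) I is an additive subgroup? No
(2) For r ∈ ℤ_49 and a ∈ I: r·a ∈ I? No  [counterexample: r=2, a=17, r·a mod 49 = 34 ∉ I]

No, I is not an ideal of ℤ_49


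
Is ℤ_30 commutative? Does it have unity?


ℤ_30 is a commutative ring with unity 1; 30 = 2×15 is composite, so 2·15 ≡ 0 gives zero divisors (not an integral domain)
Commutative: Yes
Integral domain: No
Has unity: Yes

ℤ_30: Commutative=Yes, Unity=Yes


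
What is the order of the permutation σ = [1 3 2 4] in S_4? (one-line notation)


Cycle decomposition: (2 3)
Cycle lengths: 2
Order = lcm(2) = 2

ord(σ) = 2


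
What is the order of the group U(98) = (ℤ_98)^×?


U(n) is the group of units mod n; |U(n)| = φ(n)
|U(98)| = φ(98) = 42

|U(98) = (ℤ_98)^×| = 42


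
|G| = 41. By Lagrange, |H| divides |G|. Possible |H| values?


Lagrange's theorem: |H| divides |G|
|G| = 41
Divisors of 41: 1, 41

Possible subgroup orders: {1, 41}


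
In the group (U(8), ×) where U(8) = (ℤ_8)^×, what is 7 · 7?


Operation: multiplication mod 8
7 · 7 = (a × b) mod 8 with a = 7, b = 7

7 · 7 = 1


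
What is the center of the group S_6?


Z(G) = {g ∈ G | gx = xg for all x ∈ G}
S_n is non-abelian for n ≥ 3; Z(S_6) is trivial

Z(S_6) = {e}


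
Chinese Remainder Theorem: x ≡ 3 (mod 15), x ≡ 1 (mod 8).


m₁ = 15, m₂ = 8, gcd = 1, so CRT applies. M = m₁·m₂ = 120
Let M₁ = M/m₁ = 8, M₂ = M/m₂ = 15
Find y₁ ≡ M₁⁻¹ (mod m₁): 8⁻¹ ≡ 2 (mod 15)
Find y₂ ≡ M₂⁻¹ (mod m₂): 15⁻¹ ≡ 7 (mod 8)
x = a₁·M₁·y₁ + a₂·M₂·y₂ = 3·8·2 + 1·15·7 = 153
Reduce mod 120: x ≡ 33
Check: 33 mod 15 = 3 ✓, 33 mod 8 = 1 ✓

x ≡ 33 (mod 120)


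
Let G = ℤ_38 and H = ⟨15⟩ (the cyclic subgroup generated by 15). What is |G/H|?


|⟨15⟩| = n / gcd(15, 38) = 38 / 1 = 38
H is normal (ℤ_38 is abelian).
|G/H| = |G| / |H| = 38 / 38 = 1

|G/H| = 1


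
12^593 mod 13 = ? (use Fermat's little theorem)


Fermat's little theorem: if p is prime and gcd(a,p)=1, then a^(p-1) ≡ 1 (mod p)
p = 13 is prime, gcd(12,13) = 1
Reduce exponent: 593 mod 12 = 5
So 12^593 ≡ 12^5 (mod 13)
12^5 mod 13 = 12

12^593 ≡ 12 (mod 13)


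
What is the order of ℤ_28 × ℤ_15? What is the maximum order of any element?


|ℤ_28 × ℤ_15| = 28 × 15 = 420
Max element order = lcm(28,15) = 420
Cyclic? Yes (gcd=1)

|ℤ_28×ℤ_15| = 420, max element order = 420


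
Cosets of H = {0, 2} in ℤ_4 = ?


H = {0, 2}, |H| = 2
Number of cosets = |G|/|H| = 4/2 = 2
0 + H = {0, 2}
1 + H = {1, 3}

Cosets: 0+H={0,2}; 1+H={1,3}


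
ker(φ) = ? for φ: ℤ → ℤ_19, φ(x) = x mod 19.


Kernel = preimage of identity
ker(φ) = {x ∈ ℤ : x ≡ 0 (mod 19)} = 19ℤ = {0, ±19, ±38, ...}

ker(φ) = 19ℤ


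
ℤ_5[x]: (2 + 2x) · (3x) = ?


Expand and collect like terms; reduce coefficients mod 5:
x^0: 2·0 = 0 ≡ 0 (mod 5)
x^1: 2·3 + 2·0 = 6 ≡ 1 (mod 5)
x^2: 2·3 = 6 ≡ 1 (mod 5)
Result: x + x^2

f · g = x + x^2


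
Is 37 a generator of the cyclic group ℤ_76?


g generates ℤ_n iff gcd(g, n) = 1
gcd(37, 76) = 1
Since gcd = 1, 37 is a generator.

Yes, 37 generates ℤ_76


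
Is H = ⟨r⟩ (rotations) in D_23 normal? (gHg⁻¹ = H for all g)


H = ⟨r⟩ (rotations) in D_23
The rotation subgroup ⟨r⟩ has index 2 in D_23, so it is normal

Yes, normal subgroup


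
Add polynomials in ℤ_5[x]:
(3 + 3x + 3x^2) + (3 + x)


Add coefficients mod 5:
x^0: 3 + 3 = 1 (mod 5)
x^1: 3 + 1 = 4 (mod 5)
x^2: 3 + 0 = 3 (mod 5)
Result: 1 + 4x + 3x^2

f + g = 1 + 4x + 3x^2


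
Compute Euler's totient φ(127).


Factor n: 127 = 127
φ(n) = n · ∏(1 - 1/p) over distinct primes p | n
φ(127) = 127 · (1 - 1/127) = 126

φ(127) = 126


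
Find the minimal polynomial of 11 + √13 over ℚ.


Let α = 11 + √13. Then α - 11 = √13, so (α - 11)² = 13, giving α² - 22α + 108 = 0. Degree 2 and α ∉ ℚ, so this is the minimal polynomial.

Minimal polynomial: x² - 22x + 108


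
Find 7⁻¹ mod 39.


Use the extended Euclidean algorithm to write 1 = 7·s + 39·t; then s mod 39 is the inverse.
Euclidean algorithm:
  7 = 0·39 + 7
  39 = 5·7 + 4
  7 = 1·4 + 3
  4 = 1·3 + 1
  3 = 3·1 + 0
gcd(7,39) = 1
Back-substitution gives: 7·(-11) + 39·(2) = 1
So 7⁻¹ ≡ -11 ≡ 28 (mod 39)
Check: 7 × 28 = 196 ≡ 1 (mod 39) ✓

7⁻¹ ≡ 28 (mod 39)


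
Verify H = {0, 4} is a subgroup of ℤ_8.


Subgroup test for H = {0, 4} in (ℤ_8, +):
(1) 0 ∈ H? Yes
(2) Closure: for all a,b ∈ H, (a+b) mod 8 ∈ H? Yes
(3) Inverses: for all a ∈ H, -a mod 8 ∈ H? Yes

Yes, H is a subgroup of ℤ_8


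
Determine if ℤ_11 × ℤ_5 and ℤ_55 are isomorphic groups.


Comparing ℤ_11 × ℤ_5 and ℤ_55:
gcd(11,5) = 1, so ℤ_11 × ℤ_5 ≅ ℤ_55 (CRT)

Yes, ℤ_11 × ℤ_5 ≅ ℤ_55


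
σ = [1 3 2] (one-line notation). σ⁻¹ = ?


To find σ⁻¹, swap domain and range:
σ(1) = 1 → σ⁻¹(1) = 1
σ(2) = 3 → σ⁻¹(3) = 2
σ(3) = 2 → σ⁻¹(2) = 3

σ⁻¹ = [1 3 2]


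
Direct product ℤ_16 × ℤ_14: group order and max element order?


|ℤ_16 × ℤ_14| = 16 × 14 = 224
Max element order = lcm(16,14) = 112
Cyclic? No (gcd=2)

|ℤ_16×ℤ_14| = 224, max element order = 112


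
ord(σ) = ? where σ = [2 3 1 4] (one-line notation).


Cycle decomposition: (1 2 3)
Cycle lengths: 3
Order = lcm(3) = 3

ord(σ) = 3


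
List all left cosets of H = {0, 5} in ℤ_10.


H = {0, 5}, |H| = 2
Number of cosets = |G|/|H| = 10/2 = 5
0 + H = {0, 5}
1 + H = {1, 6}
2 + H = {2, 7}
3 + H = {3, 8}
4 + H = {4, 9}

Cosets: 0+H={0,5}; 1+H={1,6}; 2+H={2,7}; 3+H={3,8}; 4+H={4,9}


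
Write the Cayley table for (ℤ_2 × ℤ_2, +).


Elements: {(0,0), (0,1), (1,0), (1,1)}
Operation: componentwise addition mod (2, 2)
Entry (a, b) = ((a₁+b₁) mod 2, (a₂+b₂) mod 2)

Cayley table:
      | (0,0) | (0,1) | (1,0) | (1,1)
(0,0) | (0,0) | (0,1) | (1,0) | (1,1)
(0,1) | (0,1) | (0,0) | (1,1) | (1,0)
(1,0) | (1,0) | (1,1) | (0,0) | (0,1)
(1,1) | (1,1) | (1,0) | (0,1) | (0,0)


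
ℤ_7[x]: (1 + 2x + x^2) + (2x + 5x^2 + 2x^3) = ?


Add coefficients mod 7:
x^0: 1 + 0 = 1 (mod 7)
x^1: 2 + 2 = 4 (mod 7)
x^2: 1 + 5 = 6 (mod 7)
x^3: 0 + 2 = 2 (mod 7)
Result: 1 + 4x + 6x^2 + 2x^3

f + g = 1 + 4x + 6x^2 + 2x^3


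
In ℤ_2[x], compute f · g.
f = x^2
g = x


Expand and collect like terms; reduce coefficients mod 2:
x^0: 0·0 = 0 ≡ 0 (mod 2)
x^1: 0·1 + 0·0 = 0 ≡ 0 (mod 2)
x^2: 0·1 + 1·0 = 0 ≡ 0 (mod 2)
x^3: 1·1 = 1 ≡ 1 (mod 2)
Result: x^3

f · g = x^3


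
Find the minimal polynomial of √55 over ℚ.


√55 satisfies x² - 55 = 0, irreducible over ℚ since 55 is squarefree

Minimal polynomial: x² - 55


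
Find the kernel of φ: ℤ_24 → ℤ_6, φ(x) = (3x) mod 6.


Kernel = preimage of identity
ker(φ) = {x ∈ ℤ_24 : 3x ≡ 0 (mod 6)}. Since 6 | 24, φ is well-defined. The kernel is the cyclic subgroup ⟨2⟩ of ℤ_24 (order 12), i.e. {0, 2, 4, 6, 8, 10, 12, 14, 16, 18, 20, 22}

ker(φ) = {0, 2, 4, 6, 8, 10, 12, 14, 16, 18, 20, 22}


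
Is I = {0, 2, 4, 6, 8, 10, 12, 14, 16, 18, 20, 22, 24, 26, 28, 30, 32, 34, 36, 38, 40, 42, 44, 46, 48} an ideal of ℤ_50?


Check ideal conditions for I = {0, 2, 4, 6, 8, 10, 12, 14, 16, 18, 20, 22, 24, 26, 28, 30, 32, 34, 36, 38, 40, 42, 44, 46, 48} in ℤ_50:
(1) I is an additive subgroup? Yes
(2) For r ∈ ℤ_50 and a ∈ I: r·a ∈ I? Yes

Yes, I is an ideal of ℤ_50


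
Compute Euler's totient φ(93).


Factor n: 93 = 3 × 31
φ(n) = n · ∏(1 - 1/p) over distinct primes p | n
φ(93) = 93 · (1 - 1/3) · (1 - 1/31) = 60

φ(93) = 60


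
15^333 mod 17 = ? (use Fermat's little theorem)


Fermat's little theorem: if p is prime and gcd(a,p)=1, then a^(p-1) ≡ 1 (mod p)
p = 17 is prime, gcd(15,17) = 1
Reduce exponent: 333 mod 16 = 13
So 15^333 ≡ 15^13 (mod 17)
15^13 mod 17 = 2

15^333 ≡ 2 (mod 17)


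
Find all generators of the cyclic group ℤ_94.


g generates ℤ_n iff gcd(g,n) = 1
Prime factors of 94: 2, 47
Generators are g ∈ {1,...,93} not divisible by any of these primes.
Generators: {1, 3, 5, 7, 9, 11, 13, 15, 17, 19, 21, 23, 25, 27, 29, 31, 33, 35, 37, 39, 41, 43, 45, 49, 51, 53, 55, 57, 59, 61, 63, 65, 67, 69, 71, 73, 75, 77, 79, 81, 83, 85, 87, 89, 91, 93}
Number of generators = φ(94) = 46

Generators of ℤ_94 = {1, 3, 5, 7, 9, 11, 13, 15, 17, 19, 21, 23, 25, 27, 29, 31, 33, 35, 37, 39, 41, 43, 45, 49, 51, 53, 55, 57, 59, 61, 63, 65, 67, 69, 71, 73, 75, 77, 79, 81, 83, 85, 87, 89, 91, 93}


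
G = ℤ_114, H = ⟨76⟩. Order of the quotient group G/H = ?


|⟨76⟩| = n / gcd(76, 114) = 114 / 38 = 3
H is normal (ℤ_114 is abelian).
|G/H| = |G| / |H| = 114 / 3 = 38

|G/H| = 38


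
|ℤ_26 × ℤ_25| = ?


|A × B| = |A| · |B|
|ℤ_26 × ℤ_25| = 26 × 25 = 650

|ℤ_26 × ℤ_25| = 650


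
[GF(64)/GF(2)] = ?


GF(64) = GF(2^6), so the extension degree is 6

[GF(64)/GF(2)] = 6


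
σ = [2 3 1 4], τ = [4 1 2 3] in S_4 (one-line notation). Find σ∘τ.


σ∘τ: apply τ first, then σ
1 →τ 4 →σ 4
2 →τ 1 →σ 2
3 →τ 2 →σ 3
4 →τ 3 →σ 1

σ∘τ = [4 2 3 1]


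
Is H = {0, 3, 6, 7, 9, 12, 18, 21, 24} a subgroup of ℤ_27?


Subgroup test for H = {0, 3, 6, 7, 9, 12, 18, 21, 24} in (ℤ_27, +):
(1) 0 ∈ H? Yes
(2) Closure: for all a,b ∈ H, (a+b) mod 27 ∈ H? No  [counterexample: 3 + 7 = 10 ∉ H]
(3) Inverses: for all a ∈ H, -a mod 27 ∈ H? No

No, H is not a subgroup of ℤ_27


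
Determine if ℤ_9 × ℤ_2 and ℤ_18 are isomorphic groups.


Comparing ℤ_9 × ℤ_2 and ℤ_18:
gcd(9,2) = 1, so ℤ_9 × ℤ_2 ≅ ℤ_18 (CRT)

Yes, ℤ_9 × ℤ_2 ≅ ℤ_18


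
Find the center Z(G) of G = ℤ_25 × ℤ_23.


Z(G) = {g ∈ G | gx = xg for all x ∈ G}
Direct product of abelian groups is abelian, so Z(G) = G

Z(ℤ_25 × ℤ_23) = ℤ_25 × ℤ_23


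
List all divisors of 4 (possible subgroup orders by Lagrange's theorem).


Lagrange's theorem: |H| divides |G|
|G| = 4
Divisors of 4: 1, 2, 4

Possible subgroup orders: {1, 2, 4}


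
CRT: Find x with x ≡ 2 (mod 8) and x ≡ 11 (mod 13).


m₁ = 8, m₂ = 13, gcd = 1, so CRT applies. M = m₁·m₂ = 104
Let M₁ = M/m₁ = 13, M₂ = M/m₂ = 8
Find y₁ ≡ M₁⁻¹ (mod m₁): 13⁻¹ ≡ 5 (mod 8)
Find y₂ ≡ M₂⁻¹ (mod m₂): 8⁻¹ ≡ 5 (mod 13)
x = a₁·M₁·y₁ + a₂·M₂·y₂ = 2·13·5 + 11·8·5 = 570
Reduce mod 104: x ≡ 50
Check: 50 mod 8 = 2 ✓, 50 mod 13 = 11 ✓

x ≡ 50 (mod 104)


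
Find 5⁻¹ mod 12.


Use the extended Euclidean algorithm to write 1 = 5·s + 12·t; then s mod 12 is the inverse.
Euclidean algorithm:
  5 = 0·12 + 5
  12 = 2·5 + 2
  5 = 2·2 + 1
  2 = 2·1 + 0
gcd(5,12) = 1
Back-substitution gives: 5·(5) + 12·(-2) = 1
So 5⁻¹ ≡ 5 ≡ 5 (mod 12)
Check: 5 × 5 = 25 ≡ 1 (mod 12) ✓

5⁻¹ ≡ 5 (mod 12)


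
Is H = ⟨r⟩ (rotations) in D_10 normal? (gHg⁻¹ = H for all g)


H = ⟨r⟩ (rotations) in D_10
The rotation subgroup ⟨r⟩ has index 2 in D_10, so it is normal

Yes, normal subgroup


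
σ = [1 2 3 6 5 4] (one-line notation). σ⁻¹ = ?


To find σ⁻¹, swap domain and range:
σ(1) = 1 → σ⁻¹(1) = 1
σ(2) = 2 → σ⁻¹(2) = 2
σ(3) = 3 → σ⁻¹(3) = 3
σ(4) = 6 → σ⁻¹(6) = 4
σ(5) = 5 → σ⁻¹(5) = 5
σ(6) = 4 → σ⁻¹(4) = 6

σ⁻¹ = [1 2 3 6 5 4]


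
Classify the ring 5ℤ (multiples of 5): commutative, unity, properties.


5ℤ is a commutative ring under +,× but has no multiplicative identity (1 ∉ 5ℤ); it has no zero divisors, but without unity it is not an integral domain
Commutative: Yes
Integral domain: No
Has unity: No

5ℤ (multiples of 5): Commutative=Yes, Unity=No


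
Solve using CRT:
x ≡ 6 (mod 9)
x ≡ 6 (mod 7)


m₁ = 9, m₂ = 7, gcd = 1, so CRT applies. M = m₁·m₂ = 63
Let M₁ = M/m₁ = 7, M₂ = M/m₂ = 9
Find y₁ ≡ M₁⁻¹ (mod m₁): 7⁻¹ ≡ 4 (mod 9)
Find y₂ ≡ M₂⁻¹ (mod m₂): 9⁻¹ ≡ 4 (mod 7)
x = a₁·M₁·y₁ + a₂·M₂·y₂ = 6·7·4 + 6·9·4 = 384
Reduce mod 63: x ≡ 6
Check: 6 mod 9 = 6 ✓, 6 mod 7 = 6 ✓

x ≡ 6 (mod 63)


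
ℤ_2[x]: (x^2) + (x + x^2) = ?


Add coefficients mod 2:
x^0: 0 + 0 = 0 (mod 2)
x^1: 0 + 1 = 1 (mod 2)
x^2: 1 + 1 = 0 (mod 2)
Result: x

f + g = x


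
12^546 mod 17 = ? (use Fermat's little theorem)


Fermat's little theorem: if p is prime and gcd(a,p)=1, then a^(p-1) ≡ 1 (mod p)
p = 17 is prime, gcd(12,17) = 1
Reduce exponent: 546 mod 16 = 2
So 12^546 ≡ 12^2 (mod 17)
12^2 mod 17 = 8

12^546 ≡ 8 (mod 17)


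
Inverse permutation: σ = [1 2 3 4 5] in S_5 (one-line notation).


To find σ⁻¹, swap domain and range:
σ(1) = 1 → σ⁻¹(1) = 1
σ(2) = 2 → σ⁻¹(2) = 2
σ(3) = 3 → σ⁻¹(3) = 3
σ(4) = 4 → σ⁻¹(4) = 4
σ(5) = 5 → σ⁻¹(5) = 5

σ⁻¹ = [1 2 3 4 5]


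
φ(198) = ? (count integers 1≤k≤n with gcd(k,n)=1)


Factor n: 198 = 2 × 3^2 × 11
φ(n) = n · ∏(1 - 1/p) over distinct primes p | n
φ(198) = 198 · (1 - 1/2) · (1 - 1/3) · (1 - 1/11) = 60

φ(198) = 60


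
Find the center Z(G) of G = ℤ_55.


Z(G) = {g ∈ G | gx = xg for all x ∈ G}
ℤ_55 is abelian, so Z(G) = G

Z(ℤ_55) = ℤ_55


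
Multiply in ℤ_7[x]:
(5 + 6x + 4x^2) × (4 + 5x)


Expand and collect like terms; reduce coefficients mod 7:
x^0: 5·4 = 20 ≡ 6 (mod 7)
x^1: 5·5 + 6·4 = 49 ≡ 0 (mod 7)
x^2: 6·5 + 4·4 = 46 ≡ 4 (mod 7)
x^3: 4·5 = 20 ≡ 6 (mod 7)
Result: 6 + 4x^2 + 6x^3

f · g = 6 + 4x^2 + 6x^3


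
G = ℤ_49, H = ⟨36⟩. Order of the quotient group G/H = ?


|⟨36⟩| = n / gcd(36, 49) = 49 / 1 = 49
H is normal (ℤ_49 is abelian).
|G/H| = |G| / |H| = 49 / 49 = 1

|G/H| = 1


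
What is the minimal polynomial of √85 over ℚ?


√85 satisfies x² - 85 = 0, irreducible over ℚ since 85 is squarefree

Minimal polynomial: x² - 85


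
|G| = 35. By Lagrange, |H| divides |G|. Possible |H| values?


Lagrange's theorem: |H| divides |G|
|G| = 35
Divisors of 35: 1, 5, 7, 35

Possible subgroup orders: {1, 5, 7, 35}


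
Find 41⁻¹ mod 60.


Use the extended Euclidean algorithm to write 1 = 41·s + 60·t; then s mod 60 is the inverse.
Euclidean algorithm:
  41 = 0·60 + 41
  60 = 1·41 + 19
  41 = 2·19 + 3
  19 = 6·3 + 1
  3 = 3·1 + 0
gcd(41,60) = 1
Back-substitution gives: 41·(-19) + 60·(13) = 1
So 41⁻¹ ≡ -19 ≡ 41 (mod 60)
Check: 41 × 41 = 1681 ≡ 1 (mod 60) ✓

41⁻¹ ≡ 41 (mod 60)


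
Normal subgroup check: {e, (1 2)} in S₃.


H = {e, (1 2)} in S₃
(1 3)(1 2)(1 3)⁻¹ = (2 3) ∉ {e, (1 2)}, so it is not normal

No, not a normal subgroup


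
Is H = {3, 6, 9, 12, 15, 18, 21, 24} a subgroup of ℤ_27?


Subgroup test for H = {3, 6, 9, 12, 15, 18, 21, 24} in (ℤ_27, +):
(1) 0 ∈ H? No
(2) Closure: for all a,b ∈ H, (a+b) mod 27 ∈ H? No  [counterexample: 3 + 24 = 0 ∉ H]
(3) Inverses: for all a ∈ H, -a mod 27 ∈ H? Yes

No, H is not a subgroup of ℤ_27


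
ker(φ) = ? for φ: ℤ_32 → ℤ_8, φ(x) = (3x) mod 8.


Kernel = preimage of identity
ker(φ) = {x ∈ ℤ_32 : 3x ≡ 0 (mod 8)}. Since 8 | 32, φ is well-defined. The kernel is the cyclic subgroup ⟨8⟩ of ℤ_32 (order 4), i.e. {0, 8, 16, 24}

ker(φ) = {0, 8, 16, 24}


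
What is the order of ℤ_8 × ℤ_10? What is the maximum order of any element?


|ℤ_8 × ℤ_10| = 8 × 10 = 80
Max element order = lcm(8,10) = 40
Cyclic? No (gcd=2)

|ℤ_8×ℤ_10| = 80, max element order = 40


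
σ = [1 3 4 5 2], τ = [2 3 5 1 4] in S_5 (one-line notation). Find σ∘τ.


σ∘τ: apply τ first, then σ
1 →τ 2 →σ 3
2 →τ 3 →σ 4
3 →τ 5 →σ 2
4 →τ 1 →σ 1
5 →τ 4 →σ 5

σ∘τ = [3 4 2 1 5]


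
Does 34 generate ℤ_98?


g generates ℤ_n iff gcd(g, n) = 1
gcd(34, 98) = 2
Since gcd = 2 ≠ 1, ⟨34⟩ has order 49 < 98, so 34 is not a generator.

No, 34 does not generate ℤ_98


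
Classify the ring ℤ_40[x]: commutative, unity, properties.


ℤ_40 has zero divisors (2·20 ≡ 0), and these lift to constant zero divisors in ℤ_40[x]; so not an integral domain
Commutative: Yes
Integral domain: No
Has unity: Yes

ℤ_40[x]: Commutative=Yes, Unity=Yes


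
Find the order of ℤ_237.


ℤ_n has n elements.

|ℤ_237| = 237


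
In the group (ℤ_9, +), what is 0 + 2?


Operation: addition mod 9
0 + 2 = (a + b) mod 9 with a = 0, b = 2

0 + 2 = 2


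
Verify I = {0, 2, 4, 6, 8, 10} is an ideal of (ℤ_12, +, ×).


Check ideal conditions for I = {0, 2, 4, 6, 8, 10} in ℤ_12:
(1) I is an additive subgroup? Yes
(2) For r ∈ ℤ_12 and a ∈ I: r·a ∈ I? Yes

Yes, I is an ideal of ℤ_12


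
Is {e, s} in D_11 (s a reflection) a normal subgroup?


H = {e, s} in D_11 (s a reflection)
r·s·r⁻¹ = sr⁻² ≠ s for n ≥ 3, so {e, s} is not closed under conjugation

No, not a normal subgroup


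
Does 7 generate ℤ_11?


g generates ℤ_n iff gcd(g, n) = 1
gcd(7, 11) = 1
Since gcd = 1, 7 is a generator.

Yes, 7 generates ℤ_11


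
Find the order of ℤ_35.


ℤ_n has n elements.

|ℤ_35| = 35


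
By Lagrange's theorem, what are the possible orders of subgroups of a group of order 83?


Lagrange's theorem: |H| divides |G|
|G| = 83
Divisors of 83: 1, 83

Possible subgroup orders: {1, 83}


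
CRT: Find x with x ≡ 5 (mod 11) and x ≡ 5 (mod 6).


m₁ = 11, m₂ = 6, gcd = 1, so CRT applies. M = m₁·m₂ = 66
Let M₁ = M/m₁ = 6, M₂ = M/m₂ = 11
Find y₁ ≡ M₁⁻¹ (mod m₁): 6⁻¹ ≡ 2 (mod 11)
Find y₂ ≡ M₂⁻¹ (mod m₂): 11⁻¹ ≡ 5 (mod 6)
x = a₁·M₁·y₁ + a₂·M₂·y₂ = 5·6·2 + 5·11·5 = 335
Reduce mod 66: x ≡ 5
Check: 5 mod 11 = 5 ✓, 5 mod 6 = 5 ✓

x ≡ 5 (mod 66)


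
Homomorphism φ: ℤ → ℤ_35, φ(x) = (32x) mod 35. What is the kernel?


Kernel = preimage of identity
ker(φ) = {x ∈ ℤ : 32x ≡ 0 (mod 35)}. gcd(32,35) = 1, so 32x ≡ 0 (mod 35) ⟺ x ≡ 0 (mod 35/1 = 35). Hence ker(φ) = 35ℤ

ker(φ) = 35ℤ


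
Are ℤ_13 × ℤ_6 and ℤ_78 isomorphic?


Comparing ℤ_13 × ℤ_6 and ℤ_78:
gcd(13,6) = 1, so ℤ_13 × ℤ_6 ≅ ℤ_78 (CRT)

Yes, ℤ_13 × ℤ_6 ≅ ℤ_78


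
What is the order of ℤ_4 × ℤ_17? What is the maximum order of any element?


|ℤ_4 × ℤ_17| = 4 × 17 = 68
Max element order = lcm(4,17) = 68
Cyclic? Yes (gcd=1)

|ℤ_4×ℤ_17| = 68, max element order = 68


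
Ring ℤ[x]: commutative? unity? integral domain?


Polynomial ring over ℤ (an integral domain) is a commutative integral domain with unity 1
Commutative: Yes
Integral domain: Yes
Has unity: Yes

ℤ[x]: Commutative=Yes, Unity=Yes


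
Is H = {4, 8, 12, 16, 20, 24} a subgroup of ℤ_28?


Subgroup test for H = {4, 8, 12, 16, 20, 24} in (ℤ_28, +):
(1) 0 ∈ H? No
(2) Closure: for all a,b ∈ H, (a+b) mod 28 ∈ H? No  [counterexample: 4 + 24 = 0 ∉ H]
(3) Inverses: for all a ∈ H, -a mod 28 ∈ H? Yes

No, H is not a subgroup of ℤ_28


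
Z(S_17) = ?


Z(G) = {g ∈ G | gx = xg for all x ∈ G}
S_n is non-abelian for n ≥ 3; Z(S_17) is trivial

Z(S_17) = {e}


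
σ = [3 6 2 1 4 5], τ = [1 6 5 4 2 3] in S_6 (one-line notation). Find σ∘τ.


σ∘τ: apply τ first, then σ
1 →τ 1 →σ 3
2 →τ 6 →σ 5
3 →τ 5 →σ 4
4 →τ 4 →σ 1
5 →τ 2 →σ 6
6 →τ 3 →σ 2

σ∘τ = [3 5 4 1 6 2]


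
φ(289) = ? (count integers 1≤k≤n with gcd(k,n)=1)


Factor n: 289 = 17^2
φ(n) = n · ∏(1 - 1/p) over distinct primes p | n
φ(289) = 289 · (1 - 1/17) = 272

φ(289) = 272


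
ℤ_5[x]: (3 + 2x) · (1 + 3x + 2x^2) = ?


Expand and collect like terms; reduce coefficients mod 5:
x^0: 3·1 = 3 ≡ 3 (mod 5)
x^1: 3·3 + 2·1 = 11 ≡ 1 (mod 5)
x^2: 3·2 + 2·3 = 12 ≡ 2 (mod 5)
x^3: 2·2 = 4 ≡ 4 (mod 5)
Result: 3 + x + 2x^2 + 4x^3

f · g = 3 + x + 2x^2 + 4x^3


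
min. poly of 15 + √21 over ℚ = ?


Let α = 15 + √21. Then α - 15 = √21, so (α - 15)² = 21, giving α² - 30α + 204 = 0. Degree 2 and α ∉ ℚ, so this is the minimal polynomial.

Minimal polynomial: x² - 30x + 204


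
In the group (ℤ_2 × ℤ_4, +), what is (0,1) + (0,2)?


Operation: componentwise addition mod (2, 4)
(0,1) + (0,2) = ((a₁+b₁) mod 2, (a₂+b₂) mod 4) with a = (0,1), b = (0,2)

(0,1) + (0,2) = (0,3)


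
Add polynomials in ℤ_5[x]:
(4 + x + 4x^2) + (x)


Add coefficients mod 5:
x^0: 4 + 0 = 4 (mod 5)
x^1: 1 + 1 = 2 (mod 5)
x^2: 4 + 0 = 4 (mod 5)
Result: 4 + 2x + 4x^2

f + g = 4 + 2x + 4x^2


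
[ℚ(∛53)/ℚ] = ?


∛53 has minimal polynomial x³ - 53 (irreducible over ℚ since 53 is not a perfect cube)

[ℚ(∛53)/ℚ] = 3


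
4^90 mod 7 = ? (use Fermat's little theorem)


Fermat's little theorem: if p is prime and gcd(a,p)=1, then a^(p-1) ≡ 1 (mod p)
p = 7 is prime, gcd(4,7) = 1
Reduce exponent: 90 mod 6 = 0
So 4^90 ≡ 4^0 (mod 7)
4^0 = 1

4^90 ≡ 1 (mod 7)


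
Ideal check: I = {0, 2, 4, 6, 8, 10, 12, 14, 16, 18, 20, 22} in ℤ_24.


Check ideal conditions for I = {0, 2, 4, 6, 8, 10, 12, 14, 16, 18, 20, 22} in ℤ_24:
(1) I is an additive subgroup? Yes
(2) For r ∈ ℤ_24 and a ∈ I: r·a ∈ I? Yes

Yes, I is an ideal of ℤ_24


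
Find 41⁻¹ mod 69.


Use the extended Euclidean algorithm to write 1 = 41·s + 69·t; then s mod 69 is the inverse.
Euclidean algorithm:
  41 = 0·69 + 41
  69 = 1·41 + 28
  41 = 1·28 + 13
  28 = 2·13 + 2
  13 = 6·2 + 1
  2 = 2·1 + 0
gcd(41,69) = 1
Back-substitution gives: 41·(32) + 69·(-19) = 1
So 41⁻¹ ≡ 32 ≡ 32 (mod 69)
Check: 41 × 32 = 1312 ≡ 1 (mod 69) ✓

41⁻¹ ≡ 32 (mod 69)


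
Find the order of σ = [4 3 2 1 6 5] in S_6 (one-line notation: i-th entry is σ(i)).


Cycle decomposition: (1 4) (2 3) (5 6)
Cycle lengths: 2, 2, 2
Order = lcm(2, 2, 2) = 2

ord(σ) = 2


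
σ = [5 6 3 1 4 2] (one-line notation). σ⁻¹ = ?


To find σ⁻¹, swap domain and range:
σ(1) = 5 → σ⁻¹(5) = 1
σ(2) = 6 → σ⁻¹(6) = 2
σ(3) = 3 → σ⁻¹(3) = 3
σ(4) = 1 → σ⁻¹(1) = 4
σ(5) = 4 → σ⁻¹(4) = 5
σ(6) = 2 → σ⁻¹(2) = 6

σ⁻¹ = [4 6 3 5 1 2]


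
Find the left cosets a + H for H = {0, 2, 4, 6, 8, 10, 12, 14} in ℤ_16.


H = {0, 2, 4, 6, 8, 10, 12, 14}, |H| = 8
Number of cosets = |G|/|H| = 16/8 = 2
0 + H = {0, 2, 4, 6, 8, 10, 12, 14}
1 + H = {1, 3, 5, 7, 9, 11, 13, 15}

Cosets: 0+H={0,2,4,6,8,10,12,14}; 1+H={1,3,5,7,9,11,13,15}


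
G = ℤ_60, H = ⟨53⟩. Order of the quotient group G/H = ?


|⟨53⟩| = n / gcd(53, 60) = 60 / 1 = 60
H is normal (ℤ_60 is abelian).
|G/H| = |G| / |H| = 60 / 60 = 1

|G/H| = 1


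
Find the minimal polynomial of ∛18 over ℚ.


∛18 satisfies x³ - 18 = 0, irreducible over ℚ (no rational root; 18 is not a perfect cube)

Minimal polynomial: x³ - 18


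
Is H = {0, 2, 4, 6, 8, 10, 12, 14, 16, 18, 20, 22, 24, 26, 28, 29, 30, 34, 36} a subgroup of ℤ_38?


Subgroup test for H = {0, 2, 4, 6, 8, 10, 12, 14, 16, 18, 20, 22, 24, 26, 28, 29, 30, 34, 36} in (ℤ_38, +):
(1) 0 ∈ H? Yes
(2) Closure: for all a,b ∈ H, (a+b) mod 38 ∈ H? No  [counterexample: 2 + 29 = 31 ∉ H]
(3) Inverses: for all a ∈ H, -a mod 38 ∈ H? No

No, H is not a subgroup of ℤ_38


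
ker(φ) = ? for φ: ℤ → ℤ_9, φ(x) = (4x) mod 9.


Kernel = preimage of identity
ker(φ) = {x ∈ ℤ : 4x ≡ 0 (mod 9)}. gcd(4,9) = 1, so 4x ≡ 0 (mod 9) ⟺ x ≡ 0 (mod 9/1 = 9). Hence ker(φ) = 9ℤ

ker(φ) = 9ℤ


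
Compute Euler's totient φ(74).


Factor n: 74 = 2 × 37
φ(n) = n · ∏(1 - 1/p) over distinct primes p | n
φ(74) = 74 · (1 - 1/2) · (1 - 1/37) = 36

φ(74) = 36


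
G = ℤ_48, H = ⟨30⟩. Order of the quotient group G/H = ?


|⟨30⟩| = n / gcd(30, 48) = 48 / 6 = 8
H is normal (ℤ_48 is abelian).
|G/H| = |G| / |H| = 48 / 8 = 6

|G/H| = 6


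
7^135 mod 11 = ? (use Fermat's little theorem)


Fermat's little theorem: if p is prime and gcd(a,p)=1, then a^(p-1) ≡ 1 (mod p)
p = 11 is prime, gcd(7,11) = 1
Reduce exponent: 135 mod 10 = 5
So 7^135 ≡ 7^5 (mod 11)
7^5 mod 11 = 10

7^135 ≡ 10 (mod 11)


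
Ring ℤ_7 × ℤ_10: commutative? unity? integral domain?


Direct product ring; commutative with unity (1,1); but (1,0)·(0,1) = (0,0) gives zero divisors, so not an integral domain
Commutative: Yes
Integral domain: No
Has unity: Yes

ℤ_7 × ℤ_10: Commutative=Yes, Unity=Yes


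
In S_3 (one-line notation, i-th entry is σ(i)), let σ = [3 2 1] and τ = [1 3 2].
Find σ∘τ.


σ∘τ: apply τ first, then σ
1 →τ 1 →σ 3
2 →τ 3 →σ 1
3 →τ 2 →σ 2

σ∘τ = [3 1 2]


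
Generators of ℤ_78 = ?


g generates ℤ_n iff gcd(g,n) = 1
Prime factors of 78: 2, 3, 13
Generators are g ∈ {1,...,77} not divisible by any of these primes.
Generators: {1, 5, 7, 11, 17, 19, 23, 25, 29, 31, 35, 37, 41, 43, 47, 49, 53, 55, 59, 61, 67, 71, 73, 77}
Number of generators = φ(78) = 24

Generators of ℤ_78 = {1, 5, 7, 11, 17, 19, 23, 25, 29, 31, 35, 37, 41, 43, 47, 49, 53, 55, 59, 61, 67, 71, 73, 77}


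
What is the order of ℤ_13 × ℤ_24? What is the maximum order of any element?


|ℤ_13 × ℤ_24| = 13 × 24 = 312
Max element order = lcm(13,24) = 312
Cyclic? Yes (gcd=1)

|ℤ_13×ℤ_24| = 312, max element order = 312


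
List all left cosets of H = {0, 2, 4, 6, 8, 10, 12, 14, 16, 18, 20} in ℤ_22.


H = {0, 2, 4, 6, 8, 10, 12, 14, 16, 18, 20}, |H| = 11
Number of cosets = |G|/|H| = 22/11 = 2
0 + H = {0, 2, 4, 6, 8, 10, 12, 14, 16, 18, 20}
1 + H = {1, 3, 5, 7, 9, 11, 13, 15, 17, 19, 21}

Cosets: 0+H={0,2,4,6,8,10,12,14,16,18,20}; 1+H={1,3,5,7,9,11,13,15,17,19,21}


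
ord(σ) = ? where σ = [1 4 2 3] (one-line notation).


Cycle decomposition: (2 4 3)
Cycle lengths: 3
Order = lcm(3) = 3

ord(σ) = 3


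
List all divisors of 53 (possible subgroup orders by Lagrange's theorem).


Lagrange's theorem: |H| divides |G|
|G| = 53
Divisors of 53: 1, 53

Possible subgroup orders: {1, 53}


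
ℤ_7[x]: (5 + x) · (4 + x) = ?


Expand and collect like terms; reduce coefficients mod 7:
x^0: 5·4 = 20 ≡ 6 (mod 7)
x^1: 5·1 + 1·4 = 9 ≡ 2 (mod 7)
x^2: 1·1 = 1 ≡ 1 (mod 7)
Result: 6 + 2x + x^2

f · g = 6 + 2x + x^2


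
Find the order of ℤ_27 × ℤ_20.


|A × B| = |A| · |B|
|ℤ_27 × ℤ_20| = 27 × 20 = 540

|ℤ_27 × ℤ_20| = 540


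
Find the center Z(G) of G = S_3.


Z(G) = {g ∈ G | gx = xg for all x ∈ G}
S_n is non-abelian for n ≥ 3; Z(S_3) is trivial

Z(S_3) = {e}


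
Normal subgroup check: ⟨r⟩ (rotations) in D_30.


H = ⟨r⟩ (rotations) in D_30
The rotation subgroup ⟨r⟩ has index 2 in D_30, so it is normal

Yes, normal subgroup


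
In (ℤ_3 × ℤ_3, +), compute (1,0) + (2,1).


Operation: componentwise addition mod (3, 3)
(1,0) + (2,1) = ((a₁+b₁) mod 3, (a₂+b₂) mod 3) with a = (1,0), b = (2,1)

(1,0) + (2,1) = (0,1)


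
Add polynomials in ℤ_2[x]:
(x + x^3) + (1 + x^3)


Add coefficients mod 2:
x^0: 0 + 1 = 1 (mod 2)
x^1: 1 + 0 = 1 (mod 2)
x^2: 0 + 0 = 0 (mod 2)
x^3: 1 + 1 = 0 (mod 2)
Result: 1 + x

f + g = 1 + x


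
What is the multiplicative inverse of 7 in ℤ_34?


Use the extended Euclidean algorithm to write 1 = 7·s + 34·t; then s mod 34 is the inverse.
Euclidean algorithm:
  7 = 0·34 + 7
  34 = 4·7 + 6
  7 = 1·6 + 1
  6 = 6·1 + 0
gcd(7,34) = 1
Back-substitution gives: 7·(5) + 34·(-1) = 1
So 7⁻¹ ≡ 5 ≡ 5 (mod 34)
Check: 7 × 5 = 35 ≡ 1 (mod 34) ✓

7⁻¹ ≡ 5 (mod 34)


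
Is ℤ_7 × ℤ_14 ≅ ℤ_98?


Comparing ℤ_7 × ℤ_14 and ℤ_98:
gcd(7,14) = 7 ≠ 1. Max element order in ℤ_7×ℤ_14 is lcm(7,14) = 14 < 98, so it has no element of order 98

No, ℤ_7 × ℤ_14 ≇ ℤ_98


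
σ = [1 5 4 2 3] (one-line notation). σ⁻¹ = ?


To find σ⁻¹, swap domain and range:
σ(1) = 1 → σ⁻¹(1) = 1
σ(2) = 5 → σ⁻¹(5) = 2
σ(3) = 4 → σ⁻¹(4) = 3
σ(4) = 2 → σ⁻¹(2) = 4
σ(5) = 3 → σ⁻¹(3) = 5

σ⁻¹ = [1 4 5 3 2]


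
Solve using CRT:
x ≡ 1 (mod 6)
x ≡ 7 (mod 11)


m₁ = 6, m₂ = 11, gcd = 1, so CRT applies. M = m₁·m₂ = 66
Let M₁ = M/m₁ = 11, M₂ = M/m₂ = 6
Find y₁ ≡ M₁⁻¹ (mod m₁): 11⁻¹ ≡ 5 (mod 6)
Find y₂ ≡ M₂⁻¹ (mod m₂): 6⁻¹ ≡ 2 (mod 11)
x = a₁·M₁·y₁ + a₂·M₂·y₂ = 1·11·5 + 7·6·2 = 139
Reduce mod 66: x ≡ 7
Check: 7 mod 6 = 1 ✓, 7 mod 11 = 7 ✓

x ≡ 7 (mod 66)


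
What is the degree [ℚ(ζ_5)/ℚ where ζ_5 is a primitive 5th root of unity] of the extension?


[ℚ(ζ_n):ℚ] = deg Φ_n(x) = φ(n). Here φ(5) = 4

[ℚ(ζ_5)/ℚ where ζ_5 is a primitive 5th root of unity] = 4


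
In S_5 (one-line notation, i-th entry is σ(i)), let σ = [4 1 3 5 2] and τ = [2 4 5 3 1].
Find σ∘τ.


σ∘τ: apply τ first, then σ
1 →τ 2 →σ 1
2 →τ 4 →σ 5
3 →τ 5 →σ 2
4 →τ 3 →σ 3
5 →τ 1 →σ 4

σ∘τ = [1 5 2 3 4]


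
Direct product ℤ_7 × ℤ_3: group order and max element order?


|ℤ_7 × ℤ_3| = 7 × 3 = 21
Max element order = lcm(7,3) = 21
Cyclic? Yes (gcd=1)

|ℤ_7×ℤ_3| = 21, max element order = 21


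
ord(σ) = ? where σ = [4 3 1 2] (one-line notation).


Cycle decomposition: (1 4 2 3)
Cycle lengths: 4
Order = lcm(4) = 4

ord(σ) = 4


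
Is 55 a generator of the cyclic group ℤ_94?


g generates ℤ_n iff gcd(g, n) = 1
gcd(55, 94) = 1
Since gcd = 1, 55 is a generator.

Yes, 55 generates ℤ_94


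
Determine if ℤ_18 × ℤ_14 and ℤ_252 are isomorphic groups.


Comparing ℤ_18 × ℤ_14 and ℤ_252:
gcd(18,14) = 2 ≠ 1. Max element order in ℤ_18×ℤ_14 is lcm(18,14) = 126 < 252, so it has no element of order 252

No, ℤ_18 × ℤ_14 ≇ ℤ_252


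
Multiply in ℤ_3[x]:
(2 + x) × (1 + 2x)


Expand and collect like terms; reduce coefficients mod 3:
x^0: 2·1 = 2 ≡ 2 (mod 3)
x^1: 2·2 + 1·1 = 5 ≡ 2 (mod 3)
x^2: 1·2 = 2 ≡ 2 (mod 3)
Result: 2 + 2x + 2x^2

f · g = 2 + 2x + 2x^2
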